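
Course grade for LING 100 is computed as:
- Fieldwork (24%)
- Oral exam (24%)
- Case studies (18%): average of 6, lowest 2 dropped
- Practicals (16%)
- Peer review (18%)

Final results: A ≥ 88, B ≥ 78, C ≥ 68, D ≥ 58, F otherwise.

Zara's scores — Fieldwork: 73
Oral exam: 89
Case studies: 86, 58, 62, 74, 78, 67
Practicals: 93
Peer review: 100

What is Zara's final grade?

Case studies: drop 58, 62 → average of remaining 4 = 305/4 = 76.25
Weighted total:
  Fieldwork 73 × 0.24 = 17.52
  Oral exam 89 × 0.24 = 21.36
  Case studies 76.25 × 0.18 = 13.725
  Practicals 93 × 0.16 = 14.88
  Peer review 100 × 0.18 = 18
Sum = 85.485
85.485 is ≥ 78 and < 88 → B

B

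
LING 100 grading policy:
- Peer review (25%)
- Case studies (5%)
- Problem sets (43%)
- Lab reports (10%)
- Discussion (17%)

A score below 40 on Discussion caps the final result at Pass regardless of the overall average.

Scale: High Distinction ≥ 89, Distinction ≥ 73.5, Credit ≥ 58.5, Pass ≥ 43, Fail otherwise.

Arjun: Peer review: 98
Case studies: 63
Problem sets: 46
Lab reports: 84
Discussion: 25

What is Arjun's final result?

Discussion score 25 < 40: minimum not met.
Weighted total:
  Peer review 98 × 0.25 = 24.5
  Case studies 63 × 0.05 = 3.15
  Problem sets 46 × 0.43 = 19.78
  Lab reports 84 × 0.1 = 8.4
  Discussion 25 × 0.17 = 4.25
Sum = 60.08
60.08 would be Credit; cap at Pass applies → Pass.

Pass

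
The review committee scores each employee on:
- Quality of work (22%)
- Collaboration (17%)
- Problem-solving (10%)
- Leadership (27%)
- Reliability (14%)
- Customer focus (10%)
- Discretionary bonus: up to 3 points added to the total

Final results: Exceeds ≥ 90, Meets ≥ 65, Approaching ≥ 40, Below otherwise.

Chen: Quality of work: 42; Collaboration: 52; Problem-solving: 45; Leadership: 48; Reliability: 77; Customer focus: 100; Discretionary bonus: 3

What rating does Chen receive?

Approaching

Weighted total:
  Quality of work 42 × 0.22 = 9.24
  Collaboration 52 × 0.17 = 8.84
  Problem-solving 45 × 0.1 = 4.5
  Leadership 48 × 0.27 = 12.96
  Reliability 77 × 0.14 = 10.78
  Customer focus 100 × 0.1 = 10
Sum = 56.32
Discretionary bonus: 56.32 + 3 = 59.32
59.32 is ≥ 40 and < 65 → Approaching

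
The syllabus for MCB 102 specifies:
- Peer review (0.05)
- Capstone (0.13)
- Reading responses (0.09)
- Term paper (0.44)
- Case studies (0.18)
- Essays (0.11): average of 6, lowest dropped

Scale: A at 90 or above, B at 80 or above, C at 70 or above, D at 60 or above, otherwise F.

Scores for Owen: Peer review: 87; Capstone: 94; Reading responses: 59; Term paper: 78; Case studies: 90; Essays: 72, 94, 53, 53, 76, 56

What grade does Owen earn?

B

Essays: drop 53 → average of remaining 5 = 351/5 = 70.2
Weighted total:
  Peer review 87 × 0.05 = 4.35
  Capstone 94 × 0.13 = 12.22
  Reading responses 59 × 0.09 = 5.31
  Term paper 78 × 0.44 = 34.32
  Case studies 90 × 0.18 = 16.2
  Essays 70.2 × 0.11 = 7.722
Sum = 80.122
80.122 is ≥ 80 and < 90 → B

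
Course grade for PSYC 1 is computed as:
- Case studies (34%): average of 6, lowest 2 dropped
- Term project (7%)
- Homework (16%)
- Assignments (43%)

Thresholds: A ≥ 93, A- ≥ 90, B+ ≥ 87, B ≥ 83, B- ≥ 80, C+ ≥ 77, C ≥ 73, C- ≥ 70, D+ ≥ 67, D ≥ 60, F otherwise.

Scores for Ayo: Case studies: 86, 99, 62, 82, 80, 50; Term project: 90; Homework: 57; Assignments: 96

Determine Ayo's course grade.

Case studies: drop 50, 62 → average of remaining 4 = 347/4 = 86.75
Weighted total:
  Case studies 86.75 × 0.34 = 29.495
  Term project 90 × 0.07 = 6.3
  Homework 57 × 0.16 = 9.12
  Assignments 96 × 0.43 = 41.28
Sum = 86.195
86.195 is ≥ 83 and < 87 → B

B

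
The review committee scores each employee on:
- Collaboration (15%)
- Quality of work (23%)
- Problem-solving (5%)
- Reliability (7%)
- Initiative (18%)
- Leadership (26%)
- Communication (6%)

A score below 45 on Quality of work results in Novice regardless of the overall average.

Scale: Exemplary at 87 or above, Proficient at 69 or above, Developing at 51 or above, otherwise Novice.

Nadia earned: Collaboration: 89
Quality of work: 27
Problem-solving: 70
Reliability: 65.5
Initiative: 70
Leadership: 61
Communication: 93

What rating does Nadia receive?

Quality of work score 27 < 45: minimum not met.
Weighted total:
  Collaboration 89 × 0.15 = 13.35
  Quality of work 27 × 0.23 = 6.21
  Problem-solving 70 × 0.05 = 3.5
  Reliability 65.5 × 0.07 = 4.585
  Initiative 70 × 0.18 = 12.6
  Leadership 61 × 0.26 = 15.86
  Communication 93 × 0.06 = 5.58
Sum = 61.685
Because the Quality of work minimum was not met, the result is Novice.

Novice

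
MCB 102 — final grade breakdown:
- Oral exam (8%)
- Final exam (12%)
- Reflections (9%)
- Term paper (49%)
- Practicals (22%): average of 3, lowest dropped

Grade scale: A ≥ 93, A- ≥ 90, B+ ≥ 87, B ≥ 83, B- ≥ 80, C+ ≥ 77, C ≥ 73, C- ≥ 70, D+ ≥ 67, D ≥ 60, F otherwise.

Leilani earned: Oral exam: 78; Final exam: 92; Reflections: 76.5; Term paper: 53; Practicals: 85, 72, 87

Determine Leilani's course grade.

Practicals: drop 72 → average of remaining 2 = 172/2 = 86
Weighted total:
  Oral exam 78 × 0.08 = 6.24
  Final exam 92 × 0.12 = 11.04
  Reflections 76.5 × 0.09 = 6.885
  Term paper 53 × 0.49 = 25.97
  Practicals 86 × 0.22 = 18.92
Sum = 69.055
69.055 is ≥ 67 and < 70 → D+

D+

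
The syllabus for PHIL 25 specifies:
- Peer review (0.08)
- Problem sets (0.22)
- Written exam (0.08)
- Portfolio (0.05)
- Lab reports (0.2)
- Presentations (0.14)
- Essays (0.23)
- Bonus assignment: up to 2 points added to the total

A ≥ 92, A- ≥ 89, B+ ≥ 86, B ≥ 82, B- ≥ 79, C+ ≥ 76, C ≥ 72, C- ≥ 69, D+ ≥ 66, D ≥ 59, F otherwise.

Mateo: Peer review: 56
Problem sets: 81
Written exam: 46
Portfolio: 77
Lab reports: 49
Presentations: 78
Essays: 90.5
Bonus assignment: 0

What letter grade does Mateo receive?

Weighted total:
  Peer review 56 × 0.08 = 4.48
  Problem sets 81 × 0.22 = 17.82
  Written exam 46 × 0.08 = 3.68
  Portfolio 77 × 0.05 = 3.85
  Lab reports 49 × 0.2 = 9.8
  Presentations 78 × 0.14 = 10.92
  Essays 90.5 × 0.23 = 20.815
Sum = 71.365
Bonus assignment: 71.365 + 0 = 71.365
71.365 is ≥ 69 and < 72 → C-

C-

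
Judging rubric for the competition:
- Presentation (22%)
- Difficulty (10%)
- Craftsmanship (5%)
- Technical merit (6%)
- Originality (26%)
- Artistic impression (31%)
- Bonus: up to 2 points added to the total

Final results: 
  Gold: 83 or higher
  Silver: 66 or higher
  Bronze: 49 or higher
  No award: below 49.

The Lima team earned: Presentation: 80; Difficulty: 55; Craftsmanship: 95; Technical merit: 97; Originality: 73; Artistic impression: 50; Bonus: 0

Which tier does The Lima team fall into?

Silver

Weighted total:
  Presentation 80 × 0.22 = 17.6
  Difficulty 55 × 0.1 = 5.5
  Craftsmanship 95 × 0.05 = 4.75
  Technical merit 97 × 0.06 = 5.82
  Originality 73 × 0.26 = 18.98
  Artistic impression 50 × 0.31 = 15.5
Sum = 68.15
Bonus: 68.15 + 0 = 68.15
68.15 is ≥ 66 and < 83 → Silver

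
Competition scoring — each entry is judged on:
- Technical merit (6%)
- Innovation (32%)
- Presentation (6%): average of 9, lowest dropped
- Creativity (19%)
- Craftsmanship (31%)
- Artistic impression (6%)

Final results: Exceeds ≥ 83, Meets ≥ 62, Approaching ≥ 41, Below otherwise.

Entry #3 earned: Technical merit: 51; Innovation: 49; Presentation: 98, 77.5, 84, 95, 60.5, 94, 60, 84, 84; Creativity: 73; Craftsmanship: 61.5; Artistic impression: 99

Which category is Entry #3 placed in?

Presentation: drop 60 → average of remaining 8 = 677/8 = 84.625
Weighted total:
  Technical merit 51 × 0.06 = 3.06
  Innovation 49 × 0.32 = 15.68
  Presentation 84.625 × 0.06 = 5.0775
  Creativity 73 × 0.19 = 13.87
  Craftsmanship 61.5 × 0.31 = 19.065
  Artistic impression 99 × 0.06 = 5.94
Sum = 62.6925
62.6925 is ≥ 62 and < 83 → Meets

Meets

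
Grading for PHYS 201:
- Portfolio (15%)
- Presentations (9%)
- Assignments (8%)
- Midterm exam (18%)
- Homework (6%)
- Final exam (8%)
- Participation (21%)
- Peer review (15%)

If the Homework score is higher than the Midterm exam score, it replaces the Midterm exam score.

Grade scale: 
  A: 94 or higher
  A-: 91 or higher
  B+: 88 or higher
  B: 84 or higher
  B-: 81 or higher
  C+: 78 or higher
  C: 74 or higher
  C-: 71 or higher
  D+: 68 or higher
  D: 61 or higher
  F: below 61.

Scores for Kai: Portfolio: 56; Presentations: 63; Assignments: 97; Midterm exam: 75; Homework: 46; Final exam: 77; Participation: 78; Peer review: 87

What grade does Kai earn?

C-

Homework (46) ≤ Midterm exam (75), so Midterm exam stays at 75.
Weighted total:
  Portfolio 56 × 0.15 = 8.4
  Presentations 63 × 0.09 = 5.67
  Assignments 97 × 0.08 = 7.76
  Midterm exam 75 × 0.18 = 13.5
  Homework 46 × 0.06 = 2.76
  Final exam 77 × 0.08 = 6.16
  Participation 78 × 0.21 = 16.38
  Peer review 87 × 0.15 = 13.05
Sum = 73.68
73.68 is ≥ 71 and < 74 → C-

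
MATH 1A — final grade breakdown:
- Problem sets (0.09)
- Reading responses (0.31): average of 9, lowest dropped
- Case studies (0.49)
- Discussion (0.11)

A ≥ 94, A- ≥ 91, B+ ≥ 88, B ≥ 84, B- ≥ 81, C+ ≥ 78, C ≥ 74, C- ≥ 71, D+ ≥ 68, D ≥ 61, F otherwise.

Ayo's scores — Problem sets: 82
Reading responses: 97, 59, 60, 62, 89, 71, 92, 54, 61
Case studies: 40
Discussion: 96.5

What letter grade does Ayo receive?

F

Reading responses: drop 54 → average of remaining 8 = 591/8 = 73.875
Weighted total:
  Problem sets 82 × 0.09 = 7.38
  Reading responses 73.875 × 0.31 = 22.90125
  Case studies 40 × 0.49 = 19.6
  Discussion 96.5 × 0.11 = 10.615
Sum = 60.49625
60.49625 < 61 → F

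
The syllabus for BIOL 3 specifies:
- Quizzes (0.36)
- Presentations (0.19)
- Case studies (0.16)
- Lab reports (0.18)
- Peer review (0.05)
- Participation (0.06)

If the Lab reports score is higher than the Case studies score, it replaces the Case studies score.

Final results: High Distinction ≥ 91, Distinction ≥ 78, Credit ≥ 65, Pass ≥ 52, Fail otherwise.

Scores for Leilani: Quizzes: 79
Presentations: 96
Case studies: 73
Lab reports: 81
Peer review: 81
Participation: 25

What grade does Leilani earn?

Lab reports (81) > Case studies (73), so Case studies counts as 81.
Weighted total:
  Quizzes 79 × 0.36 = 28.44
  Presentations 96 × 0.19 = 18.24
  Case studies 81 × 0.16 = 12.96
  Lab reports 81 × 0.18 = 14.58
  Peer review 81 × 0.05 = 4.05
  Participation 25 × 0.06 = 1.5
Sum = 79.77
79.77 is ≥ 78 and < 91 → Distinction

Distinction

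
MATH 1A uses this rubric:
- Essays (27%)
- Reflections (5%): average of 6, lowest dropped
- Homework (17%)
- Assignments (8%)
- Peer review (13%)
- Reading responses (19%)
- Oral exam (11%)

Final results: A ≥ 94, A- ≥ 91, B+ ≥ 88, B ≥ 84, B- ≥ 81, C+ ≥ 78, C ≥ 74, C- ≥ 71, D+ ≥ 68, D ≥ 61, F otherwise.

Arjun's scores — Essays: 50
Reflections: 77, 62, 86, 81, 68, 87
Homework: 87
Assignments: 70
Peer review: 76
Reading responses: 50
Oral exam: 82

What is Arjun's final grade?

Reflections: drop 62 → average of remaining 5 = 399/5 = 79.8
Weighted total:
  Essays 50 × 0.27 = 13.5
  Reflections 79.8 × 0.05 = 3.99
  Homework 87 × 0.17 = 14.79
  Assignments 70 × 0.08 = 5.6
  Peer review 76 × 0.13 = 9.88
  Reading responses 50 × 0.19 = 9.5
  Oral exam 82 × 0.11 = 9.02
Sum = 66.28
66.28 is ≥ 61 and < 68 → D

D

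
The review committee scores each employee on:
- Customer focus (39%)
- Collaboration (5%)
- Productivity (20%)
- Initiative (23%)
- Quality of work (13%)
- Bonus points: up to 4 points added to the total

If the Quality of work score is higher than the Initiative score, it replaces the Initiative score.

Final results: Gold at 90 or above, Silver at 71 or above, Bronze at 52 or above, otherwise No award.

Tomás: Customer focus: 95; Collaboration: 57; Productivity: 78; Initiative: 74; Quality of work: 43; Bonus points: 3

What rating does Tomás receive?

Quality of work (43) ≤ Initiative (74), so Initiative stays at 74.
Weighted total:
  Customer focus 95 × 0.39 = 37.05
  Collaboration 57 × 0.05 = 2.85
  Productivity 78 × 0.2 = 15.6
  Initiative 74 × 0.23 = 17.02
  Quality of work 43 × 0.13 = 5.59
Sum = 78.11
Bonus points: 78.11 + 3 = 81.11
81.11 is ≥ 71 and < 90 → Silver

Silver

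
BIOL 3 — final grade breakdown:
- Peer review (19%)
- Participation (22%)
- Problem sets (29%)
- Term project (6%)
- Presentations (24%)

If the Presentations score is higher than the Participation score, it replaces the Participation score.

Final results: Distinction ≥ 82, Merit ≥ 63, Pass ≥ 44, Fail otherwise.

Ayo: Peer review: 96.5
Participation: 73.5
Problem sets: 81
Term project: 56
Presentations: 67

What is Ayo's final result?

Merit

Presentations (67) ≤ Participation (73.5), so Participation stays at 73.5.
Weighted total:
  Peer review 96.5 × 0.19 = 18.335
  Participation 73.5 × 0.22 = 16.17
  Problem sets 81 × 0.29 = 23.49
  Term project 56 × 0.06 = 3.36
  Presentations 67 × 0.24 = 16.08
Sum = 77.435
77.435 is ≥ 63 and < 82 → Merit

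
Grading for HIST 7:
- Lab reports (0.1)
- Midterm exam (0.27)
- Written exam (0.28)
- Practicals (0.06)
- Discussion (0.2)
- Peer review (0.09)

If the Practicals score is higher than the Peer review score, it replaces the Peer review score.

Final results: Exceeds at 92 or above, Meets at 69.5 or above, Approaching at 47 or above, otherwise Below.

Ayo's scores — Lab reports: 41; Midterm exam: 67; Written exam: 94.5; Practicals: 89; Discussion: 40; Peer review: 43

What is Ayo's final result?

Meets

Practicals (89) > Peer review (43), so Peer review counts as 89.
Weighted total:
  Lab reports 41 × 0.1 = 4.1
  Midterm exam 67 × 0.27 = 18.09
  Written exam 94.5 × 0.28 = 26.46
  Practicals 89 × 0.06 = 5.34
  Discussion 40 × 0.2 = 8
  Peer review 89 × 0.09 = 8.01
Sum = 70
70 is ≥ 69.5 and < 92 → Meets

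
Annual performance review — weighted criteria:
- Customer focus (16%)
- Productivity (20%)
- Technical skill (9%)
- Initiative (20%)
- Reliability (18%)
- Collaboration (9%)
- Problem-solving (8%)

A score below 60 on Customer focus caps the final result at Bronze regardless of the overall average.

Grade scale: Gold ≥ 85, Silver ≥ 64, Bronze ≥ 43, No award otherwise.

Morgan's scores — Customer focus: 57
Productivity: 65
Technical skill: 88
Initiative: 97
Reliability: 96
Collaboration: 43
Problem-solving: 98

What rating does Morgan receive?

Customer focus score 57 < 60: minimum not met.
Weighted total:
  Customer focus 57 × 0.16 = 9.12
  Productivity 65 × 0.2 = 13
  Technical skill 88 × 0.09 = 7.92
  Initiative 97 × 0.2 = 19.4
  Reliability 96 × 0.18 = 17.28
  Collaboration 43 × 0.09 = 3.87
  Problem-solving 98 × 0.08 = 7.84
Sum = 78.43
78.43 would be Silver; cap at Bronze applies → Bronze.

Bronze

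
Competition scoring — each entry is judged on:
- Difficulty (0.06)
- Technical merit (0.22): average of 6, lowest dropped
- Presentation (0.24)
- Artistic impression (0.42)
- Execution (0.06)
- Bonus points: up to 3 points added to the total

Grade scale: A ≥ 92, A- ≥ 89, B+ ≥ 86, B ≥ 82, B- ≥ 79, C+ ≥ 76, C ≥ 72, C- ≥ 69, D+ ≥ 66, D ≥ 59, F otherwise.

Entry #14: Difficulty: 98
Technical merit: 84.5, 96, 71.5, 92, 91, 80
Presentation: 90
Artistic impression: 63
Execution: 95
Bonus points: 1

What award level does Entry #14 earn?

B-

Technical merit: drop 71.5 → average of remaining 5 = 443.5/5 = 88.7
Weighted total:
  Difficulty 98 × 0.06 = 5.88
  Technical merit 88.7 × 0.22 = 19.514
  Presentation 90 × 0.24 = 21.6
  Artistic impression 63 × 0.42 = 26.46
  Execution 95 × 0.06 = 5.7
Sum = 79.154
Bonus points: 79.154 + 1 = 80.154
80.154 is ≥ 79 and < 82 → B-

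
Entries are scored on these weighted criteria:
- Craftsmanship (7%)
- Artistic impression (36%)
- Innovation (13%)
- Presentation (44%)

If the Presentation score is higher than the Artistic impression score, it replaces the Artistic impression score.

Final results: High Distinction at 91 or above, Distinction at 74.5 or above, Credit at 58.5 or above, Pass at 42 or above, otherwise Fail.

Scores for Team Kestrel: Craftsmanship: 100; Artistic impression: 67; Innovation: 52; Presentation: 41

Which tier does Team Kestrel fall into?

Pass

Presentation (41) ≤ Artistic impression (67), so Artistic impression stays at 67.
Weighted total:
  Craftsmanship 100 × 0.07 = 7
  Artistic impression 67 × 0.36 = 24.12
  Innovation 52 × 0.13 = 6.76
  Presentation 41 × 0.44 = 18.04
Sum = 55.92
55.92 is ≥ 42 and < 58.5 → Pass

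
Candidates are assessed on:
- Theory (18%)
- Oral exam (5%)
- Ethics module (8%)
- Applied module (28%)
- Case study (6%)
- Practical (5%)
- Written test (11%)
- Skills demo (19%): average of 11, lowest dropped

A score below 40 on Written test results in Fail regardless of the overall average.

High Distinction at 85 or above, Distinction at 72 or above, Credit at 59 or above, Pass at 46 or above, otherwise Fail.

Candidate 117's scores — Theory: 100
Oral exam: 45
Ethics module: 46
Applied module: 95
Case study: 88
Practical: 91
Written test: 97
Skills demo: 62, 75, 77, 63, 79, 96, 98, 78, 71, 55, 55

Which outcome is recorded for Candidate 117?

High Distinction

Skills demo: drop 55 → average of remaining 10 = 754/10 = 75.4
Written test score 97 ≥ 40: minimum met.
Weighted total:
  Theory 100 × 0.18 = 18
  Oral exam 45 × 0.05 = 2.25
  Ethics module 46 × 0.08 = 3.68
  Applied module 95 × 0.28 = 26.6
  Case study 88 × 0.06 = 5.28
  Practical 91 × 0.05 = 4.55
  Written test 97 × 0.11 = 10.67
  Skills demo 75.4 × 0.19 = 14.326
Sum = 85.356
85.356 ≥ 85 → High Distinction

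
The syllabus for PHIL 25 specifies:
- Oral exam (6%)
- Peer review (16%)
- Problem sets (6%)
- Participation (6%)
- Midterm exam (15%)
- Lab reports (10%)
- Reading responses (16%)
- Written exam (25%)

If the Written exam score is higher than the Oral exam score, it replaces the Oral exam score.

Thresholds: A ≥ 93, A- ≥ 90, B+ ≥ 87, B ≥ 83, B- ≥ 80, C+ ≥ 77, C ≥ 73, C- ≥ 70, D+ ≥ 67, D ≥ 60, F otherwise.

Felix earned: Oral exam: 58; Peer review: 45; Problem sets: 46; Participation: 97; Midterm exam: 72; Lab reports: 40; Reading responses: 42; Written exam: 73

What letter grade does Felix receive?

Written exam (73) > Oral exam (58), so Oral exam counts as 73.
Weighted total:
  Oral exam 73 × 0.06 = 4.38
  Peer review 45 × 0.16 = 7.2
  Problem sets 46 × 0.06 = 2.76
  Participation 97 × 0.06 = 5.82
  Midterm exam 72 × 0.15 = 10.8
  Lab reports 40 × 0.1 = 4
  Reading responses 42 × 0.16 = 6.72
  Written exam 73 × 0.25 = 18.25
Sum = 59.93
59.93 < 60 → F

F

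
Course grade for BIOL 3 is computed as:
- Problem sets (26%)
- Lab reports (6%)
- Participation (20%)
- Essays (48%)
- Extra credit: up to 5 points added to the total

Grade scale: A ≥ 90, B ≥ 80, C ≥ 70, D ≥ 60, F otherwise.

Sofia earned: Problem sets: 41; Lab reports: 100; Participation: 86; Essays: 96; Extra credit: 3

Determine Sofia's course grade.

B

Weighted total:
  Problem sets 41 × 0.26 = 10.66
  Lab reports 100 × 0.06 = 6
  Participation 86 × 0.2 = 17.2
  Essays 96 × 0.48 = 46.08
Sum = 79.94
Extra credit: 79.94 + 3 = 82.94
82.94 is ≥ 80 and < 90 → B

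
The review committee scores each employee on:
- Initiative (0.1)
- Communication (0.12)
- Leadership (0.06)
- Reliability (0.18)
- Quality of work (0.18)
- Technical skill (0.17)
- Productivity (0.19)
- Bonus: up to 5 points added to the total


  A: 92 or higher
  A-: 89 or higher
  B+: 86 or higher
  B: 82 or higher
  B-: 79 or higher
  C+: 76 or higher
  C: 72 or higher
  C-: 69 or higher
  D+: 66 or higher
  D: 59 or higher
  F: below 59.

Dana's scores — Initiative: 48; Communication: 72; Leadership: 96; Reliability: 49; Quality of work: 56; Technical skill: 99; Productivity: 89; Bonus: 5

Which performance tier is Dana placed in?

Weighted total:
  Initiative 48 × 0.1 = 4.8
  Communication 72 × 0.12 = 8.64
  Leadership 96 × 0.06 = 5.76
  Reliability 49 × 0.18 = 8.82
  Quality of work 56 × 0.18 = 10.08
  Technical skill 99 × 0.17 = 16.83
  Productivity 89 × 0.19 = 16.91
Sum = 71.84
Bonus: 71.84 + 5 = 76.84
76.84 is ≥ 76 and < 79 → C+

C+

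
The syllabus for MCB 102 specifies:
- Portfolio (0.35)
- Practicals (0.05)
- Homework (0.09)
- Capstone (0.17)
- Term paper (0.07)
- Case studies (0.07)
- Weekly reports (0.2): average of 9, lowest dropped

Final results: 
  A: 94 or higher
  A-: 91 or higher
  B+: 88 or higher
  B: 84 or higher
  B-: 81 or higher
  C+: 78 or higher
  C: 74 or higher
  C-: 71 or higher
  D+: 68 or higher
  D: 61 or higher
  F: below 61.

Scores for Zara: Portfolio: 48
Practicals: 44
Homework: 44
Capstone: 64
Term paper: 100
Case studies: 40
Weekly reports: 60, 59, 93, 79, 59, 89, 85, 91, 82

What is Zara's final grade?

Weekly reports: drop 59 → average of remaining 8 = 638/8 = 79.75
Weighted total:
  Portfolio 48 × 0.35 = 16.8
  Practicals 44 × 0.05 = 2.2
  Homework 44 × 0.09 = 3.96
  Capstone 64 × 0.17 = 10.88
  Term paper 100 × 0.07 = 7
  Case studies 40 × 0.07 = 2.8
  Weekly reports 79.75 × 0.2 = 15.95
Sum = 59.59
59.59 < 61 → F

F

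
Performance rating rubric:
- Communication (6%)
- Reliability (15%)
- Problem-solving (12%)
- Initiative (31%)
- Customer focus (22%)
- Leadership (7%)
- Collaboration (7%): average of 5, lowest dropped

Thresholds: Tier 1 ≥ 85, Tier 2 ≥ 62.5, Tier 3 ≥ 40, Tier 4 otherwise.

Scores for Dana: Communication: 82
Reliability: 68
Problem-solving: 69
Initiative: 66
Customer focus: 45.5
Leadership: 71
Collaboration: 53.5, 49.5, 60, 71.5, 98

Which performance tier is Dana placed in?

Tier 2

Collaboration: drop 49.5 → average of remaining 4 = 283/4 = 70.75
Weighted total:
  Communication 82 × 0.06 = 4.92
  Reliability 68 × 0.15 = 10.2
  Problem-solving 69 × 0.12 = 8.28
  Initiative 66 × 0.31 = 20.46
  Customer focus 45.5 × 0.22 = 10.01
  Leadership 71 × 0.07 = 4.97
  Collaboration 70.75 × 0.07 = 4.9525
Sum = 63.7925
63.7925 is ≥ 62.5 and < 85 → Tier 2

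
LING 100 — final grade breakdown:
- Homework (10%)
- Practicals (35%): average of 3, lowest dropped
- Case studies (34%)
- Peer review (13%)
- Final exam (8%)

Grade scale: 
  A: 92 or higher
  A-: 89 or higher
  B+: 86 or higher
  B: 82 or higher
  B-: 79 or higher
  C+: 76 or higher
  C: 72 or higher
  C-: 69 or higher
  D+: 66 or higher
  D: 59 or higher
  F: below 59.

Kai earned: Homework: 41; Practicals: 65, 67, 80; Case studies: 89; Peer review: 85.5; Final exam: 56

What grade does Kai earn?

C

Practicals: drop 65 → average of remaining 2 = 147/2 = 73.5
Weighted total:
  Homework 41 × 0.1 = 4.1
  Practicals 73.5 × 0.35 = 25.725
  Case studies 89 × 0.34 = 30.26
  Peer review 85.5 × 0.13 = 11.115
  Final exam 56 × 0.08 = 4.48
Sum = 75.68
75.68 is ≥ 72 and < 76 → C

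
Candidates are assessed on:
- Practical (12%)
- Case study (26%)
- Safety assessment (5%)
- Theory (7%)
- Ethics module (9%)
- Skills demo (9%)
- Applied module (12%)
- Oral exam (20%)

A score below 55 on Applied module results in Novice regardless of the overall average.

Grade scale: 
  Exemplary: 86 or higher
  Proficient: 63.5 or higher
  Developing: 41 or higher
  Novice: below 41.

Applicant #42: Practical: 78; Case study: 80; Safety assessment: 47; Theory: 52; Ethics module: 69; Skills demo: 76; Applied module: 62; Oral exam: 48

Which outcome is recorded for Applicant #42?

Proficient

Applied module score 62 ≥ 55: minimum met.
Weighted total:
  Practical 78 × 0.12 = 9.36
  Case study 80 × 0.26 = 20.8
  Safety assessment 47 × 0.05 = 2.35
  Theory 52 × 0.07 = 3.64
  Ethics module 69 × 0.09 = 6.21
  Skills demo 76 × 0.09 = 6.84
  Applied module 62 × 0.12 = 7.44
  Oral exam 48 × 0.2 = 9.6
Sum = 66.24
66.24 is ≥ 63.5 and < 86 → Proficient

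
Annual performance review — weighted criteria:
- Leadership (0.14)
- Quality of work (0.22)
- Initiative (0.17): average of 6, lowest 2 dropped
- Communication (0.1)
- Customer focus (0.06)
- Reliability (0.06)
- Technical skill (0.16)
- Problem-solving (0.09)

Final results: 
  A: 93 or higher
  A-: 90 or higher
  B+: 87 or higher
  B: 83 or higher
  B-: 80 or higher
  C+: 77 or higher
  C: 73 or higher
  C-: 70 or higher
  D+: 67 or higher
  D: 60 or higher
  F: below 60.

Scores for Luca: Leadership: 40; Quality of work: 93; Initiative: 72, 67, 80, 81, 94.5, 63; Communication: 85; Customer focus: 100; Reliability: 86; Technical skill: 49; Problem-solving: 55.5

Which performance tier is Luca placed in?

C-

Initiative: drop 63, 67 → average of remaining 4 = 327.5/4 = 81.875
Weighted total:
  Leadership 40 × 0.14 = 5.6
  Quality of work 93 × 0.22 = 20.46
  Initiative 81.875 × 0.17 = 13.91875
  Communication 85 × 0.1 = 8.5
  Customer focus 100 × 0.06 = 6
  Reliability 86 × 0.06 = 5.16
  Technical skill 49 × 0.16 = 7.84
  Problem-solving 55.5 × 0.09 = 4.995
Sum = 72.47375
72.47375 is ≥ 70 and < 73 → C-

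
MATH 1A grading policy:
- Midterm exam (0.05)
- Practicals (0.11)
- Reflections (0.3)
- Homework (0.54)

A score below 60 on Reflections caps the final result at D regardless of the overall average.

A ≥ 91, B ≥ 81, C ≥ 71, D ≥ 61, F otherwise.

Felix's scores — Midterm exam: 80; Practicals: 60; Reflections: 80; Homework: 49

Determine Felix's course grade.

Reflections score 80 ≥ 60: minimum met.
Weighted total:
  Midterm exam 80 × 0.05 = 4
  Practicals 60 × 0.11 = 6.6
  Reflections 80 × 0.3 = 24
  Homework 49 × 0.54 = 26.46
Sum = 61.06
61.06 is ≥ 61 and < 71 → D

D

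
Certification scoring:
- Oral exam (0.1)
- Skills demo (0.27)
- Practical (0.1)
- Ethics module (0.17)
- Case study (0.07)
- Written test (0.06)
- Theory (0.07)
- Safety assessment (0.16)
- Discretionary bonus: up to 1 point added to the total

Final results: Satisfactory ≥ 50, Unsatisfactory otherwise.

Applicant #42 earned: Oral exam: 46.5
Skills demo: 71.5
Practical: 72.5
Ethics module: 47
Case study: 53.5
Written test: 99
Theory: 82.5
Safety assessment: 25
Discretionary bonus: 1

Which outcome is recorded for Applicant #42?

Satisfactory

Weighted total:
  Oral exam 46.5 × 0.1 = 4.65
  Skills demo 71.5 × 0.27 = 19.305
  Practical 72.5 × 0.1 = 7.25
  Ethics module 47 × 0.17 = 7.99
  Case study 53.5 × 0.07 = 3.745
  Written test 99 × 0.06 = 5.94
  Theory 82.5 × 0.07 = 5.775
  Safety assessment 25 × 0.16 = 4
Sum = 58.655
Discretionary bonus: 58.655 + 1 = 59.655
59.655 ≥ 50 → Satisfactory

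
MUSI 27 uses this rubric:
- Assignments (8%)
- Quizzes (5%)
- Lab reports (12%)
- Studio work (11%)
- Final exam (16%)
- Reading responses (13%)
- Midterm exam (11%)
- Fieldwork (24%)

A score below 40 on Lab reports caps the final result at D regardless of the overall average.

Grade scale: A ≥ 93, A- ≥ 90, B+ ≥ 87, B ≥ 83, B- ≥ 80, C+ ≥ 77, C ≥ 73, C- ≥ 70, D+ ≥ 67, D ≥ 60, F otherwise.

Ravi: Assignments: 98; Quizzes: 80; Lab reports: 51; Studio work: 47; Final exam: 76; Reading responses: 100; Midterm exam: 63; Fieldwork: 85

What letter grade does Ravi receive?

Lab reports score 51 ≥ 40: minimum met.
Weighted total:
  Assignments 98 × 0.08 = 7.84
  Quizzes 80 × 0.05 = 4
  Lab reports 51 × 0.12 = 6.12
  Studio work 47 × 0.11 = 5.17
  Final exam 76 × 0.16 = 12.16
  Reading responses 100 × 0.13 = 13
  Midterm exam 63 × 0.11 = 6.93
  Fieldwork 85 × 0.24 = 20.4
Sum = 75.62
75.62 is ≥ 73 and < 77 → C

C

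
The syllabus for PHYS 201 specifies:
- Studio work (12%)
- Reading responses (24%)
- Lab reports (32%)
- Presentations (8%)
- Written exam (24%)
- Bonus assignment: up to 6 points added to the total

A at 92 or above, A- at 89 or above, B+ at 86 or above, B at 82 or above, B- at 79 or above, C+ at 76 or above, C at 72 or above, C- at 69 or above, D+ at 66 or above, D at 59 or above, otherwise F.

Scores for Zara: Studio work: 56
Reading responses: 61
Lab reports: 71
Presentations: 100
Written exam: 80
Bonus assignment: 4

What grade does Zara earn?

Weighted total:
  Studio work 56 × 0.12 = 6.72
  Reading responses 61 × 0.24 = 14.64
  Lab reports 71 × 0.32 = 22.72
  Presentations 100 × 0.08 = 8
  Written exam 80 × 0.24 = 19.2
Sum = 71.28
Bonus assignment: 71.28 + 4 = 75.28
75.28 is ≥ 72 and < 76 → C

C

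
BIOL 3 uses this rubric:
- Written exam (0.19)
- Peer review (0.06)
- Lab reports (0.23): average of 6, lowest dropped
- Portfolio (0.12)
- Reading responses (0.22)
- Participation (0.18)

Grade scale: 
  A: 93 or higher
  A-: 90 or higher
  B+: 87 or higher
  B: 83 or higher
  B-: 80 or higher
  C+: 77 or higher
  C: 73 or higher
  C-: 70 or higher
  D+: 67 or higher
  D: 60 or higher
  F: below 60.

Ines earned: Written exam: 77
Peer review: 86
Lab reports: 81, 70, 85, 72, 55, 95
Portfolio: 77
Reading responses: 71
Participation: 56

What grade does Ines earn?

C

Lab reports: drop 55 → average of remaining 5 = 403/5 = 80.6
Weighted total:
  Written exam 77 × 0.19 = 14.63
  Peer review 86 × 0.06 = 5.16
  Lab reports 80.6 × 0.23 = 18.538
  Portfolio 77 × 0.12 = 9.24
  Reading responses 71 × 0.22 = 15.62
  Participation 56 × 0.18 = 10.08
Sum = 73.268
73.268 is ≥ 73 and < 77 → C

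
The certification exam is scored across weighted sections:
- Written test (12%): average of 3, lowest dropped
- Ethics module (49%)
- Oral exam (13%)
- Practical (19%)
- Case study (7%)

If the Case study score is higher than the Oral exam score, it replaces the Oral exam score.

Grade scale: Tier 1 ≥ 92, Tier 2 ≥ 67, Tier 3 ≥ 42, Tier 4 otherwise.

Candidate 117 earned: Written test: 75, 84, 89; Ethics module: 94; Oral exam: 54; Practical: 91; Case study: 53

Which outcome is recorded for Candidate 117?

Tier 2

Written test: drop 75 → average of remaining 2 = 173/2 = 86.5
Case study (53) ≤ Oral exam (54), so Oral exam stays at 54.
Weighted total:
  Written test 86.5 × 0.12 = 10.38
  Ethics module 94 × 0.49 = 46.06
  Oral exam 54 × 0.13 = 7.02
  Practical 91 × 0.19 = 17.29
  Case study 53 × 0.07 = 3.71
Sum = 84.46
84.46 is ≥ 67 and < 92 → Tier 2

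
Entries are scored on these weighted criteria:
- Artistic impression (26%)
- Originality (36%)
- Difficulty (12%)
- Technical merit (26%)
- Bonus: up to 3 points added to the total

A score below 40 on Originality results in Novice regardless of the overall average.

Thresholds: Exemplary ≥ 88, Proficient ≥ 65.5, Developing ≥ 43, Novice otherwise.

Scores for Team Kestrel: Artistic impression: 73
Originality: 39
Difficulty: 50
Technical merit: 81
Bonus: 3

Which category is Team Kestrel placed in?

Novice

Originality score 39 < 40: minimum not met.
Weighted total:
  Artistic impression 73 × 0.26 = 18.98
  Originality 39 × 0.36 = 14.04
  Difficulty 50 × 0.12 = 6
  Technical merit 81 × 0.26 = 21.06
Sum = 60.08
Bonus: 60.08 + 3 = 63.08
Because the Originality minimum was not met, the result is Novice.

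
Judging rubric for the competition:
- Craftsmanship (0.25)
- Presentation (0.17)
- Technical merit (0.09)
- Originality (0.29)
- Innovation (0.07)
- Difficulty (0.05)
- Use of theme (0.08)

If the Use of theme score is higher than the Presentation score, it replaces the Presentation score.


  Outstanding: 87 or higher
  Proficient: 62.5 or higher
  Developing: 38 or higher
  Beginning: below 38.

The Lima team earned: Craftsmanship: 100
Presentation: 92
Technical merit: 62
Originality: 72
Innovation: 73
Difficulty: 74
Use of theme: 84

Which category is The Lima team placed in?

Use of theme (84) ≤ Presentation (92), so Presentation stays at 92.
Weighted total:
  Craftsmanship 100 × 0.25 = 25
  Presentation 92 × 0.17 = 15.64
  Technical merit 62 × 0.09 = 5.58
  Originality 72 × 0.29 = 20.88
  Innovation 73 × 0.07 = 5.11
  Difficulty 74 × 0.05 = 3.7
  Use of theme 84 × 0.08 = 6.72
Sum = 82.63
82.63 is ≥ 62.5 and < 87 → Proficient

Proficient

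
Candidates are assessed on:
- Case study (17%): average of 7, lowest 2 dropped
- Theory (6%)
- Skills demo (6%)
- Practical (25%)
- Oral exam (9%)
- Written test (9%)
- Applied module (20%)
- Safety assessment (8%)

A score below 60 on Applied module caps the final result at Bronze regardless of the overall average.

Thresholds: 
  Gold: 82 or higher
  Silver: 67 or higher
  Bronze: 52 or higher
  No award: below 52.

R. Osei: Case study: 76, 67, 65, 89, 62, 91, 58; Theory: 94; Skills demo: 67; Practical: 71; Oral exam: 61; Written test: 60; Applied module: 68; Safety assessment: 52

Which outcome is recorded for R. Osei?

Silver

Case study: drop 58, 62 → average of remaining 5 = 388/5 = 77.6
Applied module score 68 ≥ 60: minimum met.
Weighted total:
  Case study 77.6 × 0.17 = 13.192
  Theory 94 × 0.06 = 5.64
  Skills demo 67 × 0.06 = 4.02
  Practical 71 × 0.25 = 17.75
  Oral exam 61 × 0.09 = 5.49
  Written test 60 × 0.09 = 5.4
  Applied module 68 × 0.2 = 13.6
  Safety assessment 52 × 0.08 = 4.16
Sum = 69.252
69.252 is ≥ 67 and < 82 → Silver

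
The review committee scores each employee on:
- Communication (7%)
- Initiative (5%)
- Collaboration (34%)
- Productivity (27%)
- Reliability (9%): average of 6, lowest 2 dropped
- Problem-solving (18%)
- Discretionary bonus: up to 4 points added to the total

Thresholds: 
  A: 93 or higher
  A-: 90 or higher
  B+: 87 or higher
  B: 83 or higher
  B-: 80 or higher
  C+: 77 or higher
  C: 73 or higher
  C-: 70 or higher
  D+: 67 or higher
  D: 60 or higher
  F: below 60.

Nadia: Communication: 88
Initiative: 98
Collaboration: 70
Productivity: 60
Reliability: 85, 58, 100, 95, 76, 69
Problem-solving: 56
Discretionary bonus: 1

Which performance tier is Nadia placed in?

Reliability: drop 58, 69 → average of remaining 4 = 356/4 = 89
Weighted total:
  Communication 88 × 0.07 = 6.16
  Initiative 98 × 0.05 = 4.9
  Collaboration 70 × 0.34 = 23.8
  Productivity 60 × 0.27 = 16.2
  Reliability 89 × 0.09 = 8.01
  Problem-solving 56 × 0.18 = 10.08
Sum = 69.15
Discretionary bonus: 69.15 + 1 = 70.15
70.15 is ≥ 70 and < 73 → C-

C-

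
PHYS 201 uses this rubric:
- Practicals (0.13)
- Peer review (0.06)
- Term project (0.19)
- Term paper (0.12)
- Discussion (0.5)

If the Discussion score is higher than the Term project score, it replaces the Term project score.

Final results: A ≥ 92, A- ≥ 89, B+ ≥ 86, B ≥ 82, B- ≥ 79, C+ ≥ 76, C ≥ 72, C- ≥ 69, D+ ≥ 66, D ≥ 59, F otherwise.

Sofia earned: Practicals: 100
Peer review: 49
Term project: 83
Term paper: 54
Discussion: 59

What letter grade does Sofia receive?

Discussion (59) ≤ Term project (83), so Term project stays at 83.
Weighted total:
  Practicals 100 × 0.13 = 13
  Peer review 49 × 0.06 = 2.94
  Term project 83 × 0.19 = 15.77
  Term paper 54 × 0.12 = 6.48
  Discussion 59 × 0.5 = 29.5
Sum = 67.69
67.69 is ≥ 66 and < 69 → D+

D+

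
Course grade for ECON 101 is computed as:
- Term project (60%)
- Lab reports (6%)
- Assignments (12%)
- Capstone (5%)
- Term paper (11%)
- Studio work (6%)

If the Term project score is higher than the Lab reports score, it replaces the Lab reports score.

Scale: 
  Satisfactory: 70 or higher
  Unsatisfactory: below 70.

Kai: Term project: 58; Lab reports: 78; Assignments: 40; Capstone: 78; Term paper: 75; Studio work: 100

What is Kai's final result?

Unsatisfactory

Term project (58) ≤ Lab reports (78), so Lab reports stays at 78.
Weighted total:
  Term project 58 × 0.6 = 34.8
  Lab reports 78 × 0.06 = 4.68
  Assignments 40 × 0.12 = 4.8
  Capstone 78 × 0.05 = 3.9
  Term paper 75 × 0.11 = 8.25
  Studio work 100 × 0.06 = 6
Sum = 62.43
62.43 < 70 → Unsatisfactory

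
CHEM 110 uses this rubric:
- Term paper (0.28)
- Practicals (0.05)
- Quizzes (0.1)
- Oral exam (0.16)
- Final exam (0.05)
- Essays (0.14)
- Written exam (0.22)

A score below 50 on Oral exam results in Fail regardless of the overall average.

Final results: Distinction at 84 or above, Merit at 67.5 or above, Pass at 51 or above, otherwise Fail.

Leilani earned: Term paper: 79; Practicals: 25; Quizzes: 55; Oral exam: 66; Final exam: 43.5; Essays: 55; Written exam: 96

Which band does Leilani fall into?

Merit

Oral exam score 66 ≥ 50: minimum met.
Weighted total:
  Term paper 79 × 0.28 = 22.12
  Practicals 25 × 0.05 = 1.25
  Quizzes 55 × 0.1 = 5.5
  Oral exam 66 × 0.16 = 10.56
  Final exam 43.5 × 0.05 = 2.175
  Essays 55 × 0.14 = 7.7
  Written exam 96 × 0.22 = 21.12
Sum = 70.425
70.425 is ≥ 67.5 and < 84 → Merit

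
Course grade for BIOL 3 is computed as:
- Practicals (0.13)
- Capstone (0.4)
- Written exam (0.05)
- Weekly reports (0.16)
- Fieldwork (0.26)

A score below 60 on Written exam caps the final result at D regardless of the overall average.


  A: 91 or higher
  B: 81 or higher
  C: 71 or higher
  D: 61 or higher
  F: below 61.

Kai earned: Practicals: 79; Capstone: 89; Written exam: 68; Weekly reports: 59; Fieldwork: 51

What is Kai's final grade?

C

Written exam score 68 ≥ 60: minimum met.
Weighted total:
  Practicals 79 × 0.13 = 10.27
  Capstone 89 × 0.4 = 35.6
  Written exam 68 × 0.05 = 3.4
  Weekly reports 59 × 0.16 = 9.44
  Fieldwork 51 × 0.26 = 13.26
Sum = 71.97
71.97 is ≥ 71 and < 81 → C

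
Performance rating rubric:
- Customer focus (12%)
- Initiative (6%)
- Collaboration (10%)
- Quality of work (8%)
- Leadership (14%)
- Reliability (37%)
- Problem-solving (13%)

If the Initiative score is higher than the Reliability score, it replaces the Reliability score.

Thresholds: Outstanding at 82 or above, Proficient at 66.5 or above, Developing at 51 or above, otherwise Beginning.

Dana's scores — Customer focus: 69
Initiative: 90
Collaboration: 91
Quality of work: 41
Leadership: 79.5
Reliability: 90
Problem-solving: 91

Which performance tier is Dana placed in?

Outstanding

Initiative (90) ≤ Reliability (90), so Reliability stays at 90.
Weighted total:
  Customer focus 69 × 0.12 = 8.28
  Initiative 90 × 0.06 = 5.4
  Collaboration 91 × 0.1 = 9.1
  Quality of work 41 × 0.08 = 3.28
  Leadership 79.5 × 0.14 = 11.13
  Reliability 90 × 0.37 = 33.3
  Problem-solving 91 × 0.13 = 11.83
Sum = 82.32
82.32 ≥ 82 → Outstanding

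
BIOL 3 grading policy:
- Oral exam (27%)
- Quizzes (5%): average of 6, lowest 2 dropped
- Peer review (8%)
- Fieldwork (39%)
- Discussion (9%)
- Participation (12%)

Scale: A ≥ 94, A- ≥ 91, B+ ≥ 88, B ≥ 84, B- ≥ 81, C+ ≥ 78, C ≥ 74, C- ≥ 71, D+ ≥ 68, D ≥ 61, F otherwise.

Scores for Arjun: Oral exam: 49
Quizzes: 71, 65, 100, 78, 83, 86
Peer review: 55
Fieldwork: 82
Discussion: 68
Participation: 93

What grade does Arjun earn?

C-

Quizzes: drop 65, 71 → average of remaining 4 = 347/4 = 86.75
Weighted total:
  Oral exam 49 × 0.27 = 13.23
  Quizzes 86.75 × 0.05 = 4.3375
  Peer review 55 × 0.08 = 4.4
  Fieldwork 82 × 0.39 = 31.98
  Discussion 68 × 0.09 = 6.12
  Participation 93 × 0.12 = 11.16
Sum = 71.2275
71.2275 is ≥ 71 and < 74 → C-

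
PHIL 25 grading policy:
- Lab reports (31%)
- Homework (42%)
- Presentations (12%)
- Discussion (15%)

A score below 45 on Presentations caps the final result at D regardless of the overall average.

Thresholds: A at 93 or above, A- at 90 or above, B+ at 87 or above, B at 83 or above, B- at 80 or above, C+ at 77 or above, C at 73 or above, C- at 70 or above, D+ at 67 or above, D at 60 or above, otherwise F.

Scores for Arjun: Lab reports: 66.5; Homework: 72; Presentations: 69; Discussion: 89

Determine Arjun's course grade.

Presentations score 69 ≥ 45: minimum met.
Weighted total:
  Lab reports 66.5 × 0.31 = 20.615
  Homework 72 × 0.42 = 30.24
  Presentations 69 × 0.12 = 8.28
  Discussion 89 × 0.15 = 13.35
Sum = 72.485
72.485 is ≥ 70 and < 73 → C-

C-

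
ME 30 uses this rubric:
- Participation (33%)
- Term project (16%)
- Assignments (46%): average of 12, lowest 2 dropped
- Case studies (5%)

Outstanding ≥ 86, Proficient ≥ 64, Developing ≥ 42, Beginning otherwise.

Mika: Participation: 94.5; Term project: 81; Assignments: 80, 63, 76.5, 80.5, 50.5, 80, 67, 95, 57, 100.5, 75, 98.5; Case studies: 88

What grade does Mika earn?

Outstanding

Assignments: drop 50.5, 57 → average of remaining 10 = 816/10 = 81.6
Weighted total:
  Participation 94.5 × 0.33 = 31.185
  Term project 81 × 0.16 = 12.96
  Assignments 81.6 × 0.46 = 37.536
  Case studies 88 × 0.05 = 4.4
Sum = 86.081
86.081 ≥ 86 → Outstanding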